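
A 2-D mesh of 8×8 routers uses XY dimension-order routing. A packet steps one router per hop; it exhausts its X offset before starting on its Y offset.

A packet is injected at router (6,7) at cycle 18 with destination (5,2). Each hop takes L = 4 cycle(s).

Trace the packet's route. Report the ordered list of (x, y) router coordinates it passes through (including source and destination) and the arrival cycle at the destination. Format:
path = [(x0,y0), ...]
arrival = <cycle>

src (6,7)  cyc=18
W→(5,7)  cyc=22
S→(5,6)  cyc=26
S→(5,5)  cyc=30
S→(5,4)  cyc=34
S→(5,3)  cyc=38
S→(5,2)  cyc=42

path = [(6,7), (5,7), (5,6), (5,5), (5,4), (5,3), (5,2)]
arrival = 42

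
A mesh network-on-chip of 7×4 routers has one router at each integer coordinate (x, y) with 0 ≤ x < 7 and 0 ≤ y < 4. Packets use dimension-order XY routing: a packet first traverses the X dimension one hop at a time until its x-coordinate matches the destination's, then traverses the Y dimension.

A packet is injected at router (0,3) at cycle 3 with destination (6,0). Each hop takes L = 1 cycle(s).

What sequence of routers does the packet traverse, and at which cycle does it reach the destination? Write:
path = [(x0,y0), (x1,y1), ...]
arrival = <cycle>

path = [(0,3), (1,3), (2,3), (3,3), (4,3), (5,3), (6,3), (6,2), (6,1), (6,0)]
arrival = 12

src (0,3)  cyc=3
E→(1,3)  cyc=4
E→(2,3)  cyc=5
E→(3,3)  cyc=6
E→(4,3)  cyc=7
E→(5,3)  cyc=8
E→(6,3)  cyc=9
S→(6,2)  cyc=10
S→(6,1)  cyc=11
S→(6,0)  cyc=12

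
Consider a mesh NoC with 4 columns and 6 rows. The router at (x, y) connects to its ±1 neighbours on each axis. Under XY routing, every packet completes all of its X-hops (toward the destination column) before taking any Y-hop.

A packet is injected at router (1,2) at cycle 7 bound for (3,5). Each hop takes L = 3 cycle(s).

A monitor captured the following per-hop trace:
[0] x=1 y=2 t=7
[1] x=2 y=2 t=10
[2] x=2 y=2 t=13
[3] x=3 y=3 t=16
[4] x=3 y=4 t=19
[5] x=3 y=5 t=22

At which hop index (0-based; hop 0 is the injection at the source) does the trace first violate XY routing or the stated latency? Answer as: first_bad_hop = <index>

check 1→ d=(1,0) cyc+3: ok
check 2→ d=(0,0) cyc+3: BAD: non-unit step

first_bad_hop = 2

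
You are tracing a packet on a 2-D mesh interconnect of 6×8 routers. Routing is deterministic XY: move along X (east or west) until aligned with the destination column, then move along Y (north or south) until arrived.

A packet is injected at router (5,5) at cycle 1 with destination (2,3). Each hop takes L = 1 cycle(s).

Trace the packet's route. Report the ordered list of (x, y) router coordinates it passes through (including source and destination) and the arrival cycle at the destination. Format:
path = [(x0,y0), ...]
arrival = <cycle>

t=1: at (5,5)
t=2: at (4,5) after W
t=3: at (3,5) after W
t=4: at (2,5) after W
t=5: at (2,4) after S
t=6: at (2,3) after S

path = [(5,5), (4,5), (3,5), (2,5), (2,4), (2,3)]
arrival = 6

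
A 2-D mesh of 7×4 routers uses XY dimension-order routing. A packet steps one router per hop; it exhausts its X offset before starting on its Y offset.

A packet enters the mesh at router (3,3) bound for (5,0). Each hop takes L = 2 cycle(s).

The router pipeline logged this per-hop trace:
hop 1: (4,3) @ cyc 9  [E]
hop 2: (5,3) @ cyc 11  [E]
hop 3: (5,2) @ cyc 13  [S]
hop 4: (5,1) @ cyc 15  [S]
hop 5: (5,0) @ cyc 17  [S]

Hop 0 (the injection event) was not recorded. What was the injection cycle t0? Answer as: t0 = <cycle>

The first recorded entry is hop 1 at cycle 9.
So t0 = 9 − 1·2 = 7.

t0 = 7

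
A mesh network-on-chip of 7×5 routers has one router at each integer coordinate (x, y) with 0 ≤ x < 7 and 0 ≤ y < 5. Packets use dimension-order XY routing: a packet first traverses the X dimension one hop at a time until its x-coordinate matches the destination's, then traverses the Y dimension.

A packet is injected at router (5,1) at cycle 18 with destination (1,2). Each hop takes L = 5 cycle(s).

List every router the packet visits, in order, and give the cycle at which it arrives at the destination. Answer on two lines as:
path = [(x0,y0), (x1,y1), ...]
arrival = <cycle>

path = [(5,1), (4,1), (3,1), (2,1), (1,1), (1,2)]
arrival = 43

t=18: at (5,1)
t=23: at (4,1) after W
t=28: at (3,1) after W
t=33: at (2,1) after W
t=38: at (1,1) after W
t=43: at (1,2) after N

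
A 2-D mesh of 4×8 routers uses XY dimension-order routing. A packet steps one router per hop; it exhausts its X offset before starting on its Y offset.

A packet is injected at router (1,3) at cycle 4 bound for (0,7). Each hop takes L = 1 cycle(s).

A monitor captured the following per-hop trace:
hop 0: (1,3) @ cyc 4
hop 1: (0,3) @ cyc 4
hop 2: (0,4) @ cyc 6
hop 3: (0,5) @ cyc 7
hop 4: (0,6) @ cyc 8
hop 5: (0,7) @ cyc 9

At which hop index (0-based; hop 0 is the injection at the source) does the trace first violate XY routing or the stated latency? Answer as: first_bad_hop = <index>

first_bad_hop = 1

check 1→ d=(-1,0) cyc+0: BAD: Δcyc=0≠L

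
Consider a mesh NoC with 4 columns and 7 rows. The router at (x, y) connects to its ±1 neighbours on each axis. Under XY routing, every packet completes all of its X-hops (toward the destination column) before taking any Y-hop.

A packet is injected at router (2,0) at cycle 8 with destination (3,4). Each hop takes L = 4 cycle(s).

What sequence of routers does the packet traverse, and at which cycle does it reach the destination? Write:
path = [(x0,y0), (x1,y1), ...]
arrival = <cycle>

hop 0: (2,0) @ cyc 8
hop 1: (3,0) @ cyc 12  [E]
hop 2: (3,1) @ cyc 16  [N]
hop 3: (3,2) @ cyc 20  [N]
hop 4: (3,3) @ cyc 24  [N]
hop 5: (3,4) @ cyc 28  [N]

path = [(2,0), (3,0), (3,1), (3,2), (3,3), (3,4)]
arrival = 28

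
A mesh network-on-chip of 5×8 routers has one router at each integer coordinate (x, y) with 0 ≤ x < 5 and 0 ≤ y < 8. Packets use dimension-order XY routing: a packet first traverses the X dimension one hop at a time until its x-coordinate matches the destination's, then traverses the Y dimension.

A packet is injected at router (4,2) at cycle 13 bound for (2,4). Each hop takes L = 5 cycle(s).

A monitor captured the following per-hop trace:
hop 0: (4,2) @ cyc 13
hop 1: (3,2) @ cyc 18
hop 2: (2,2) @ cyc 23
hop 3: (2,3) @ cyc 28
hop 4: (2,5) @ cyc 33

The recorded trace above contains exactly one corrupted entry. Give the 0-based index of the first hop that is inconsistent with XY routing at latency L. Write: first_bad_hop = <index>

hop 1: step (-1,+0), +5 cyc — ok
hop 2: step (-1,+0), +5 cyc — ok
hop 3: step (+0,+1), +5 cyc — ok
hop 4: step (+0,+2), +5 cyc — BAD: non-unit step

first_bad_hop = 4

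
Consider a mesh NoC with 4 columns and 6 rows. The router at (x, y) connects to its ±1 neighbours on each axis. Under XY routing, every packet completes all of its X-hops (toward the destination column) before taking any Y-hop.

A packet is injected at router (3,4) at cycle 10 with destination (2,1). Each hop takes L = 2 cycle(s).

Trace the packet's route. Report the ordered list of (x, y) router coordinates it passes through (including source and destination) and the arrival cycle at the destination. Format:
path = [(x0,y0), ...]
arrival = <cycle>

hop 0: (3,4) @ cyc 10
hop 1: (2,4) @ cyc 12  [W]
hop 2: (2,3) @ cyc 14  [S]
hop 3: (2,2) @ cyc 16  [S]
hop 4: (2,1) @ cyc 18  [S]

path = [(3,4), (2,4), (2,3), (2,2), (2,1)]
arrival = 18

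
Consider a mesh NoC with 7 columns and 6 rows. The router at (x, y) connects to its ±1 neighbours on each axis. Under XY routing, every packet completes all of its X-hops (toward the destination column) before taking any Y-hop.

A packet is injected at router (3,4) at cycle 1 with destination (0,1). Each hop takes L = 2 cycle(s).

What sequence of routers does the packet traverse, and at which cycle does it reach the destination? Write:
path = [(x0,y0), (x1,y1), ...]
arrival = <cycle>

path = [(3,4), (2,4), (1,4), (0,4), (0,3), (0,2), (0,1)]
arrival = 13

[0] x=3 y=4 t=1
[1] x=2 y=4 t=3 →W
[2] x=1 y=4 t=5 →W
[3] x=0 y=4 t=7 →W
[4] x=0 y=3 t=9 →S
[5] x=0 y=2 t=11 →S
[6] x=0 y=1 t=13 →S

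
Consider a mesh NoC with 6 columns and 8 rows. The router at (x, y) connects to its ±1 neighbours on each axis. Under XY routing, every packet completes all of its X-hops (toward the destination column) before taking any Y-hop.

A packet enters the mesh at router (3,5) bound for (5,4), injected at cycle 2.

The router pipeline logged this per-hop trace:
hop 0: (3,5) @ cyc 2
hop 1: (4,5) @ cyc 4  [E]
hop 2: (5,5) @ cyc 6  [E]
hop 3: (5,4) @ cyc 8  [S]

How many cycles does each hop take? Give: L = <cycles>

L = 2

cyc[1] − cyc[0] = 4 − 2 = 2.
Per-hop latency L = Δcyc = 2.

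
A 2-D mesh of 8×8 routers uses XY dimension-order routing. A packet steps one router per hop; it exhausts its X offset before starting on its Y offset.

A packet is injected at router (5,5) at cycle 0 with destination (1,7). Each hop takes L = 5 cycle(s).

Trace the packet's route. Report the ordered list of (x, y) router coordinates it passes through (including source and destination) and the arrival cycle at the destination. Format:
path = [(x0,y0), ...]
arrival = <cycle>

path = [(5,5), (4,5), (3,5), (2,5), (1,5), (1,6), (1,7)]
arrival = 30

src (5,5)  cyc=0
W→(4,5)  cyc=5
W→(3,5)  cyc=10
W→(2,5)  cyc=15
W→(1,5)  cyc=20
N→(1,6)  cyc=25
N→(1,7)  cyc=30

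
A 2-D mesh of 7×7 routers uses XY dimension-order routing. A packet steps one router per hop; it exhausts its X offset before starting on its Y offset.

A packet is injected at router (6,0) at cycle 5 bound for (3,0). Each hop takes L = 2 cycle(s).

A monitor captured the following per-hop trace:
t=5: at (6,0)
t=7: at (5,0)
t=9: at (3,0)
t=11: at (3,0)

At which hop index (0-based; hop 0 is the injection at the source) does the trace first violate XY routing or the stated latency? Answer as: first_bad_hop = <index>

  1: Δx=-1 Δy=+0 Δt=2 [ok]
  2: Δx=-2 Δy=+0 Δt=2 [BAD: non-unit step]

first_bad_hop = 2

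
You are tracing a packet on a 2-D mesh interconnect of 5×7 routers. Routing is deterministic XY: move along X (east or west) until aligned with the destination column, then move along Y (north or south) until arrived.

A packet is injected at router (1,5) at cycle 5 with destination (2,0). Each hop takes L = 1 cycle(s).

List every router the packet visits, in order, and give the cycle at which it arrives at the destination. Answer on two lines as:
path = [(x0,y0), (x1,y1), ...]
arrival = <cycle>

path = [(1,5), (2,5), (2,4), (2,3), (2,2), (2,1), (2,0)]
arrival = 11

hop 0: (1,5) @ cyc 5
hop 1: (2,5) @ cyc 6  [E]
hop 2: (2,4) @ cyc 7  [S]
hop 3: (2,3) @ cyc 8  [S]
hop 4: (2,2) @ cyc 9  [S]
hop 5: (2,1) @ cyc 10  [S]
hop 6: (2,0) @ cyc 11  [S]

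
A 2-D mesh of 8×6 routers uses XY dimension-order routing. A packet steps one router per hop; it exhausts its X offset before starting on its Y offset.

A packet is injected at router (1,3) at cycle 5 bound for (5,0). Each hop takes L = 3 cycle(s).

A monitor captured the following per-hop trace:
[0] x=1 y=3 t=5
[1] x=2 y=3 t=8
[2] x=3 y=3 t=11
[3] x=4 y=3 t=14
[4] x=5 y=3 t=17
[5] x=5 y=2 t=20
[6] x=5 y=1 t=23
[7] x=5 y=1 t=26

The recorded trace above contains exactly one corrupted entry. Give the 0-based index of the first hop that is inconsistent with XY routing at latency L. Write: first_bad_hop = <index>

first_bad_hop = 7

check 1→ d=(1,0) cyc+3: ok
check 2→ d=(1,0) cyc+3: ok
check 3→ d=(1,0) cyc+3: ok
check 4→ d=(1,0) cyc+3: ok
check 5→ d=(0,-1) cyc+3: ok
check 6→ d=(0,-1) cyc+3: ok
check 7→ d=(0,0) cyc+3: BAD: non-unit step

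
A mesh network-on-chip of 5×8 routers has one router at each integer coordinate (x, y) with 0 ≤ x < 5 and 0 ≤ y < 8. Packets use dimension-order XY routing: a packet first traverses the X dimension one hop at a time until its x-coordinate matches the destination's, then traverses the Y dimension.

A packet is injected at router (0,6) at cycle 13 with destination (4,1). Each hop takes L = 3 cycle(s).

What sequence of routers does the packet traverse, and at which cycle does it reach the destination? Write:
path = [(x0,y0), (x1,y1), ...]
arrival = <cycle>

src (0,6)  cyc=13
E→(1,6)  cyc=16
E→(2,6)  cyc=19
E→(3,6)  cyc=22
E→(4,6)  cyc=25
S→(4,5)  cyc=28
S→(4,4)  cyc=31
S→(4,3)  cyc=34
S→(4,2)  cyc=37
S→(4,1)  cyc=40

path = [(0,6), (1,6), (2,6), (3,6), (4,6), (4,5), (4,4), (4,3), (4,2), (4,1)]
arrival = 40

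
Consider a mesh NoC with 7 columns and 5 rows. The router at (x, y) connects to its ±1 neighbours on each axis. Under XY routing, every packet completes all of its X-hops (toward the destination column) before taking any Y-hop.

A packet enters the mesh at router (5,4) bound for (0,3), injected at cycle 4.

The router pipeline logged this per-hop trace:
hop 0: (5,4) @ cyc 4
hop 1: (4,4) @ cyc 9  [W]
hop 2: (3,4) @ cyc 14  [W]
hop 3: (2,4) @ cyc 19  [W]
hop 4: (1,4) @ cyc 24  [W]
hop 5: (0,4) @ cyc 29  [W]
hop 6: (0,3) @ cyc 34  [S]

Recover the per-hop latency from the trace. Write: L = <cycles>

From hop 0 (4) to hop 1 (9): +5 cycles.
That increment is L by definition: L = 5.

L = 5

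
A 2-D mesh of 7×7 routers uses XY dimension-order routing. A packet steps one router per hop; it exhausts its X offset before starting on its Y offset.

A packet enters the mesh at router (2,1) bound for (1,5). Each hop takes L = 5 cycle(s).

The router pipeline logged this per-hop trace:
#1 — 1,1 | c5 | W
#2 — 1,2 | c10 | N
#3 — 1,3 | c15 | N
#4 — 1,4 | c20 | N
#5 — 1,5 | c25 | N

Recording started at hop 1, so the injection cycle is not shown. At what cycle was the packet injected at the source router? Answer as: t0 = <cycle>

cyc[1] = 5 and cyc[k] = t0 + k·L for every k.
So t0 = 5 − 1·5 = 0.

t0 = 0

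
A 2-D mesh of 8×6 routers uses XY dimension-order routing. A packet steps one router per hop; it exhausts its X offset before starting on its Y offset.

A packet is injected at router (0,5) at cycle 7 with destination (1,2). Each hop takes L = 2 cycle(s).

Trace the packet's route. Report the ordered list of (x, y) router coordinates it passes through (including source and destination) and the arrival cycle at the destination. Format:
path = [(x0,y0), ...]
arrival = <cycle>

  0. router=(0,5) cycle=7 (inject)
  1. router=(1,5) cycle=9 dir=E
  2. router=(1,4) cycle=11 dir=S
  3. router=(1,3) cycle=13 dir=S
  4. router=(1,2) cycle=15 dir=S

path = [(0,5), (1,5), (1,4), (1,3), (1,2)]
arrival = 15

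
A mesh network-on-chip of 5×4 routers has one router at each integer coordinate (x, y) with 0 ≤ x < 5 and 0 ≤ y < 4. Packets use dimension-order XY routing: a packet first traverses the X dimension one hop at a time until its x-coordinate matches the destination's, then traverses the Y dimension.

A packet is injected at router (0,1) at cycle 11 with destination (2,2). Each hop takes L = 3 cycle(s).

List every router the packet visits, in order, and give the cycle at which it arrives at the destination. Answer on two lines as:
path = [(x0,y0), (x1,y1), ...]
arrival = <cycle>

path = [(0,1), (1,1), (2,1), (2,2)]
arrival = 20

[0] x=0 y=1 t=11
[1] x=1 y=1 t=14 →E
[2] x=2 y=1 t=17 →E
[3] x=2 y=2 t=20 →N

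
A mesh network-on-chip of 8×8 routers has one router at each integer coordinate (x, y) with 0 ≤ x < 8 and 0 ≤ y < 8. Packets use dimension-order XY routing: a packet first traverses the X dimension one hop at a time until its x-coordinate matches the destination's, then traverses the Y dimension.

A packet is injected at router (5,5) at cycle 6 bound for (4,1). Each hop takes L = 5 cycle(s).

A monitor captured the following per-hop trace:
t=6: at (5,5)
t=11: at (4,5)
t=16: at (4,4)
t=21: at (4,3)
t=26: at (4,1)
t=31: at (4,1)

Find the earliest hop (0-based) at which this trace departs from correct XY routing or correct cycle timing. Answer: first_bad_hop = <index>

first_bad_hop = 4

hop 1: step (-1,+0), +5 cyc — ok
hop 2: step (+0,-1), +5 cyc — ok
hop 3: step (+0,-1), +5 cyc — ok
hop 4: step (+0,-2), +5 cyc — BAD: non-unit step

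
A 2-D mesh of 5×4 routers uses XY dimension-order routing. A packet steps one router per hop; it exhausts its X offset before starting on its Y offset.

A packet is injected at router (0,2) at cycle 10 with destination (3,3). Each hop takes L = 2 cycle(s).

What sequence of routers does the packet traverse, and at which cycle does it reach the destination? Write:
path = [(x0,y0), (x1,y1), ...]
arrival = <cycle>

hop 0: (0,2) @ cyc 10
hop 1: (1,2) @ cyc 12  [E]
hop 2: (2,2) @ cyc 14  [E]
hop 3: (3,2) @ cyc 16  [E]
hop 4: (3,3) @ cyc 18  [N]

path = [(0,2), (1,2), (2,2), (3,2), (3,3)]
arrival = 18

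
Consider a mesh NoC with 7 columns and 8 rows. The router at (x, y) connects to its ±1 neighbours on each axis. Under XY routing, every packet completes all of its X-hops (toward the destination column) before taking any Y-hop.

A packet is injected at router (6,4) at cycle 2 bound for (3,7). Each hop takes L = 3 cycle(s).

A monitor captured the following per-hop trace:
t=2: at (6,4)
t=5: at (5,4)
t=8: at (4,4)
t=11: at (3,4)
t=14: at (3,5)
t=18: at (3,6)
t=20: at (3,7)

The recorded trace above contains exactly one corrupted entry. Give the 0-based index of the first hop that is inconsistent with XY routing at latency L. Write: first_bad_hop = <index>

hop 1: step (-1,+0), +3 cyc — ok
hop 2: step (-1,+0), +3 cyc — ok
hop 3: step (-1,+0), +3 cyc — ok
hop 4: step (+0,+1), +3 cyc — ok
hop 5: step (+0,+1), +4 cyc — BAD: Δcyc=4≠L

first_bad_hop = 5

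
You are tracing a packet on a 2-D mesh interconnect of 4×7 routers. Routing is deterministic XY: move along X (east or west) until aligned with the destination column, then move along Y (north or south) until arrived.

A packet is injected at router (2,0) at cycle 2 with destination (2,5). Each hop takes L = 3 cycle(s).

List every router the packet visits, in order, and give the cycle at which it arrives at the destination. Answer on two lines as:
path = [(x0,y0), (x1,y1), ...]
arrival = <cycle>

path = [(2,0), (2,1), (2,2), (2,3), (2,4), (2,5)]
arrival = 17

hop 0: (2,0) @ cyc 2
hop 1: (2,1) @ cyc 5  [N]
hop 2: (2,2) @ cyc 8  [N]
hop 3: (2,3) @ cyc 11  [N]
hop 4: (2,4) @ cyc 14  [N]
hop 5: (2,5) @ cyc 17  [N]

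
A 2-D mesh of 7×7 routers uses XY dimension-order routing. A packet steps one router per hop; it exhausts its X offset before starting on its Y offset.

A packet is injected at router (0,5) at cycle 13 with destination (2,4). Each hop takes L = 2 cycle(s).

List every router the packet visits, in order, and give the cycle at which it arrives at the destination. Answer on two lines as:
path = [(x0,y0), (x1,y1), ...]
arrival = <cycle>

t=13: at (0,5)
t=15: at (1,5) after E
t=17: at (2,5) after E
t=19: at (2,4) after S

path = [(0,5), (1,5), (2,5), (2,4)]
arrival = 19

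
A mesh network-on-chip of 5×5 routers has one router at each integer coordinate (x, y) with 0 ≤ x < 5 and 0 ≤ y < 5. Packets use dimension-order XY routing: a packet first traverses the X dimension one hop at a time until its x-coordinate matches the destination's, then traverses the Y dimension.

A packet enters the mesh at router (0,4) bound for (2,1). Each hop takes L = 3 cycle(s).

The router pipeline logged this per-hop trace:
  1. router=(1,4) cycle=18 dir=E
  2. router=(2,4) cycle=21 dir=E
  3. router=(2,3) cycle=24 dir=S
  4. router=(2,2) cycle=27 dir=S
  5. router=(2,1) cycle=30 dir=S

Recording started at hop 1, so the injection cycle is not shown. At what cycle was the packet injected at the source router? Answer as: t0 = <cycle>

t0 = 15

The first recorded entry is hop 1 at cycle 18.
Subtract one hop: t0 = 18 − 3 = 15.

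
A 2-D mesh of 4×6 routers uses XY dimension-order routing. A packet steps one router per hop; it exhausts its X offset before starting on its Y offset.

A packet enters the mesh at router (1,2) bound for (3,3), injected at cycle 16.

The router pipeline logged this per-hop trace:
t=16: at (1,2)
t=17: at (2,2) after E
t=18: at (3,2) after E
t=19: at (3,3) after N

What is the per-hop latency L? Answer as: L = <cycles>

cyc[1] − cyc[0] = 17 − 16 = 1.
Each hop adds L, hence L = 1.

L = 1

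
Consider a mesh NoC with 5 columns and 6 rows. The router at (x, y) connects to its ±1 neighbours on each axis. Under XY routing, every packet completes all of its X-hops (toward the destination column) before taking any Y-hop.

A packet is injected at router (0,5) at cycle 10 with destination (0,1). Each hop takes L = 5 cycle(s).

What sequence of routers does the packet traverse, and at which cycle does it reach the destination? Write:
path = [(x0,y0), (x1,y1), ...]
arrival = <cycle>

path = [(0,5), (0,4), (0,3), (0,2), (0,1)]
arrival = 30

hop 0: (0,5) @ cyc 10
hop 1: (0,4) @ cyc 15  [S]
hop 2: (0,3) @ cyc 20  [S]
hop 3: (0,2) @ cyc 25  [S]
hop 4: (0,1) @ cyc 30  [S]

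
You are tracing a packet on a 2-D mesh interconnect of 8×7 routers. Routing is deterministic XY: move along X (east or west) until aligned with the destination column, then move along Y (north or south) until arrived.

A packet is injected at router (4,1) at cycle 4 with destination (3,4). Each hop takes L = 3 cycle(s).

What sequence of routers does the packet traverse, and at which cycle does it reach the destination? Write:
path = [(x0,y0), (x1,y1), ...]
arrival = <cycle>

t=4: at (4,1)
t=7: at (3,1) after W
t=10: at (3,2) after N
t=13: at (3,3) after N
t=16: at (3,4) after N

path = [(4,1), (3,1), (3,2), (3,3), (3,4)]
arrival = 16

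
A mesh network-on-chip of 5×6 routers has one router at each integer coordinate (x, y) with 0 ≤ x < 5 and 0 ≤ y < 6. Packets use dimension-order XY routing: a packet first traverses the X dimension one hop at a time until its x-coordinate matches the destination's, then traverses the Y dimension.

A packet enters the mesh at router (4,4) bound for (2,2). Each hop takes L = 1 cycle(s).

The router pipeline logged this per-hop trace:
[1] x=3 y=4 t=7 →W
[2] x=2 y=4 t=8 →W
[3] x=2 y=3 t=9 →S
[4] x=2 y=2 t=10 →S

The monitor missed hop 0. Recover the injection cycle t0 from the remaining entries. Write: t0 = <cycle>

t0 = 6

Hop 1 reached at cycle 7; hop k is at t0 + k·L.
Therefore t0 = 7 − L = 6.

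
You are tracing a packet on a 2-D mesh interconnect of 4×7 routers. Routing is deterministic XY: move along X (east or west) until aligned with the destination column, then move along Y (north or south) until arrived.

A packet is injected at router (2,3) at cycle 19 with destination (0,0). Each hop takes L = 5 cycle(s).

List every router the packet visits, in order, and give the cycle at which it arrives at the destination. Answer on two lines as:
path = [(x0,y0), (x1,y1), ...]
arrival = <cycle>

path = [(2,3), (1,3), (0,3), (0,2), (0,1), (0,0)]
arrival = 44

  0. router=(2,3) cycle=19 (inject)
  1. router=(1,3) cycle=24 dir=W
  2. router=(0,3) cycle=29 dir=W
  3. router=(0,2) cycle=34 dir=S
  4. router=(0,1) cycle=39 dir=S
  5. router=(0,0) cycle=44 dir=S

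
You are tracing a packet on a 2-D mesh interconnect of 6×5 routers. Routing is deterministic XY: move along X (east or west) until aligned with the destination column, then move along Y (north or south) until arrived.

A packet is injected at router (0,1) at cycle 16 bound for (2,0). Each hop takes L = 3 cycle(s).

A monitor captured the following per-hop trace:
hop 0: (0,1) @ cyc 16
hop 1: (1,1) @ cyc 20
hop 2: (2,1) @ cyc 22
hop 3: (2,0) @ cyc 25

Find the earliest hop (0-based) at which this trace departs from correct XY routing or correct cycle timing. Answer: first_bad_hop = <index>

first_bad_hop = 1

hop 1: step (+1,+0), +4 cyc — BAD: Δcyc=4≠L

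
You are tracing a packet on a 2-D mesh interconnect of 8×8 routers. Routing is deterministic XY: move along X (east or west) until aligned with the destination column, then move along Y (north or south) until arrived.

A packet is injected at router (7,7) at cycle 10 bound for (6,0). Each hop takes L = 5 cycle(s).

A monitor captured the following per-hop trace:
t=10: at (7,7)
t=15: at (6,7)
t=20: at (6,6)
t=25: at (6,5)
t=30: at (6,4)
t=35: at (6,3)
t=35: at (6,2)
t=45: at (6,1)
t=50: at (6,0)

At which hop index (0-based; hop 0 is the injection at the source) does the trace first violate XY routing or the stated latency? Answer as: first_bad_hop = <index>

[1] (-1,+0) / 5c ⇒ ok
[2] (+0,-1) / 5c ⇒ ok
[3] (+0,-1) / 5c ⇒ ok
[4] (+0,-1) / 5c ⇒ ok
[5] (+0,-1) / 5c ⇒ ok
[6] (+0,-1) / 0c ⇒ BAD: Δcyc=0≠L

first_bad_hop = 6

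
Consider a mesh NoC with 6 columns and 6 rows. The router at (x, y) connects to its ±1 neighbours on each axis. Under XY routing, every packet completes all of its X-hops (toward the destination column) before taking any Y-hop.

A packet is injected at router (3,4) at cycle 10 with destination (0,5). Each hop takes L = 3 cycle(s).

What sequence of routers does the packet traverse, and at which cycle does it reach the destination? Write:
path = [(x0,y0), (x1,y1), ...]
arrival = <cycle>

src (3,4)  cyc=10
W→(2,4)  cyc=13
W→(1,4)  cyc=16
W→(0,4)  cyc=19
N→(0,5)  cyc=22

path = [(3,4), (2,4), (1,4), (0,4), (0,5)]
arrival = 22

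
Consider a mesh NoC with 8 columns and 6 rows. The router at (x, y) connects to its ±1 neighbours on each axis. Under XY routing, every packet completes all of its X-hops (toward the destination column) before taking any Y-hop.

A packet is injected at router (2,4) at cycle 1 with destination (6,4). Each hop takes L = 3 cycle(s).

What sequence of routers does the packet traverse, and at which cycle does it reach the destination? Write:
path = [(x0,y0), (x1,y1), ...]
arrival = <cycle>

path = [(2,4), (3,4), (4,4), (5,4), (6,4)]
arrival = 13

src (2,4)  cyc=1
E→(3,4)  cyc=4
E→(4,4)  cyc=7
E→(5,4)  cyc=10
E→(6,4)  cyc=13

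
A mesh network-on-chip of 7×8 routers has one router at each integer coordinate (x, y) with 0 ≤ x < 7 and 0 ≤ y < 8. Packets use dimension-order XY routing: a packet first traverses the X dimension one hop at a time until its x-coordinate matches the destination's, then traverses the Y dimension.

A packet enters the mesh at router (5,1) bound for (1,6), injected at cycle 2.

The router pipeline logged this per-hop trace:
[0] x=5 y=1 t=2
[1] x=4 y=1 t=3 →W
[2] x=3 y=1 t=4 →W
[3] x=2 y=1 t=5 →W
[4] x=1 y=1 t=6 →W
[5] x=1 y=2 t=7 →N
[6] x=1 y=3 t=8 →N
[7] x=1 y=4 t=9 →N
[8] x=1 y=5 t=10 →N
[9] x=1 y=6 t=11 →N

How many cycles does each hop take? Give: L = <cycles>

L = 1

From hop 0 (2) to hop 1 (3): +1 cycles.
That increment is L by definition: L = 1.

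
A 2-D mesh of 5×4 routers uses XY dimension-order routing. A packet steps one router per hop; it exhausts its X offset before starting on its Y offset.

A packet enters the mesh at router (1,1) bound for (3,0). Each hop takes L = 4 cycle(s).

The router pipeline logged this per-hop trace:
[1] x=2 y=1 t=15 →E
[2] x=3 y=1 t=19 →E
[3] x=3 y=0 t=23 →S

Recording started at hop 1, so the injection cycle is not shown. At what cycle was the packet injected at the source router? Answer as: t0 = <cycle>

The first recorded entry is hop 1 at cycle 15.
Subtract one hop: t0 = 15 − 4 = 11.

t0 = 11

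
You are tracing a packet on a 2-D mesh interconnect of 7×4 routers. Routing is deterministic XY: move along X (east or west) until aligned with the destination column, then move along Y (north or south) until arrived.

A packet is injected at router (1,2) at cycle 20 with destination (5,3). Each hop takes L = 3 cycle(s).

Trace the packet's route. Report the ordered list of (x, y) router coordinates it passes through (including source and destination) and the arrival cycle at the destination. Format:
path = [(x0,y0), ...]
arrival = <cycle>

path = [(1,2), (2,2), (3,2), (4,2), (5,2), (5,3)]
arrival = 35

t=20: at (1,2)
t=23: at (2,2) after E
t=26: at (3,2) after E
t=29: at (4,2) after E
t=32: at (5,2) after E
t=35: at (5,3) after N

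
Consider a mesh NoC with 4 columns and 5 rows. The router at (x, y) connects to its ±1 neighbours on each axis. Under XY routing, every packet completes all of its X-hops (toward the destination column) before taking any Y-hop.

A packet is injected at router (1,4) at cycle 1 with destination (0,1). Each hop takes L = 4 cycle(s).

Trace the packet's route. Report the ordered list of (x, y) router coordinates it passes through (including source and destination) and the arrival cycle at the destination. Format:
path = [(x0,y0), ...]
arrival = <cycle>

path = [(1,4), (0,4), (0,3), (0,2), (0,1)]
arrival = 17

[0] x=1 y=4 t=1
[1] x=0 y=4 t=5 →W
[2] x=0 y=3 t=9 →S
[3] x=0 y=2 t=13 →S
[4] x=0 y=1 t=17 →S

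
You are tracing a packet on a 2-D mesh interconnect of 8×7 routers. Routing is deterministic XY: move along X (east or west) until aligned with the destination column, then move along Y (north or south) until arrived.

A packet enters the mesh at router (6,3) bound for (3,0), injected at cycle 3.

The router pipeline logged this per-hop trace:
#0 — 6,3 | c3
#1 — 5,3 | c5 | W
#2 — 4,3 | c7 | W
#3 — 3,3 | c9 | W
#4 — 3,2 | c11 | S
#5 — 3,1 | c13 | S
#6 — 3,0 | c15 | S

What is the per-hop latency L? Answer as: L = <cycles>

cyc[1] − cyc[0] = 5 − 3 = 2.
One hop costs L cycles, so L = 2.

L = 2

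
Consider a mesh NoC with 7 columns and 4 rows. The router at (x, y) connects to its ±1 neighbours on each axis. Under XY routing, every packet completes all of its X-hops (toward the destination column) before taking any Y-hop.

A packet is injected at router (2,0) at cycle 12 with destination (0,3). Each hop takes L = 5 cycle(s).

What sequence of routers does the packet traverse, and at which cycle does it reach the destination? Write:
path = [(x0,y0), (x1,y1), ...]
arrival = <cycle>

path = [(2,0), (1,0), (0,0), (0,1), (0,2), (0,3)]
arrival = 37

hop 0: (2,0) @ cyc 12
hop 1: (1,0) @ cyc 17  [W]
hop 2: (0,0) @ cyc 22  [W]
hop 3: (0,1) @ cyc 27  [N]
hop 4: (0,2) @ cyc 32  [N]
hop 5: (0,3) @ cyc 37  [N]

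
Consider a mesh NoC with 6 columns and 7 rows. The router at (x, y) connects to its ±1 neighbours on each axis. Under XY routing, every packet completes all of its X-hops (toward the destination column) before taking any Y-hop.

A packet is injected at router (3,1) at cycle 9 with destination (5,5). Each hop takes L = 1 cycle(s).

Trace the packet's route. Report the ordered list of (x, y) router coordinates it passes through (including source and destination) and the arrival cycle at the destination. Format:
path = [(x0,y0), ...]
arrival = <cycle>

path = [(3,1), (4,1), (5,1), (5,2), (5,3), (5,4), (5,5)]
arrival = 15

  0. router=(3,1) cycle=9 (inject)
  1. router=(4,1) cycle=10 dir=E
  2. router=(5,1) cycle=11 dir=E
  3. router=(5,2) cycle=12 dir=N
  4. router=(5,3) cycle=13 dir=N
  5. router=(5,4) cycle=14 dir=N
  6. router=(5,5) cycle=15 dir=N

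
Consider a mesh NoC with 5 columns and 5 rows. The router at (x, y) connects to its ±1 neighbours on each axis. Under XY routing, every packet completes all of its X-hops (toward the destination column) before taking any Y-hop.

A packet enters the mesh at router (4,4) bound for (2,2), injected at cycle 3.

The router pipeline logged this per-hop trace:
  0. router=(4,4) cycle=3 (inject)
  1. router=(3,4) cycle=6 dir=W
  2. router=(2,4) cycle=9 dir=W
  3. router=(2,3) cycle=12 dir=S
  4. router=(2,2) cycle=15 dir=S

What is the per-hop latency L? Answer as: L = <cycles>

L = 3

Δcyc across hop 0→1: 6 − 3 = 3.
Each hop adds L, hence L = 3.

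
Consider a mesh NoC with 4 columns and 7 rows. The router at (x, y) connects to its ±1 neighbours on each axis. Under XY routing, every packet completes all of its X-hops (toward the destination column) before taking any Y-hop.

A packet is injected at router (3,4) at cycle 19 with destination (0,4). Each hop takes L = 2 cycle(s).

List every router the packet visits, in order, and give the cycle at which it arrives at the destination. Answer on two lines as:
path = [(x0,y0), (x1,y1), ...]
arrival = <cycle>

path = [(3,4), (2,4), (1,4), (0,4)]
arrival = 25

  0. router=(3,4) cycle=19 (inject)
  1. router=(2,4) cycle=21 dir=W
  2. router=(1,4) cycle=23 dir=W
  3. router=(0,4) cycle=25 dir=W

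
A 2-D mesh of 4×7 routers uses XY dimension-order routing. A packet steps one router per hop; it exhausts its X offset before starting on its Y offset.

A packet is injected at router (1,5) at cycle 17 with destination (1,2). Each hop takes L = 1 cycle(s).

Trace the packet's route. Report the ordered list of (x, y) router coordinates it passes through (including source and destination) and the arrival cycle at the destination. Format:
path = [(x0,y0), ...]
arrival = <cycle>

path = [(1,5), (1,4), (1,3), (1,2)]
arrival = 20

src (1,5)  cyc=17
S→(1,4)  cyc=18
S→(1,3)  cyc=19
S→(1,2)  cyc=20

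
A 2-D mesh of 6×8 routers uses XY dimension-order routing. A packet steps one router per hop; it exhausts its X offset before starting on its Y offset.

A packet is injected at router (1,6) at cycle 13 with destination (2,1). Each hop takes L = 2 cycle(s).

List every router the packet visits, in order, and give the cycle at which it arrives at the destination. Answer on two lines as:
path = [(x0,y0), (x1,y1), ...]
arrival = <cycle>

path = [(1,6), (2,6), (2,5), (2,4), (2,3), (2,2), (2,1)]
arrival = 25

src (1,6)  cyc=13
E→(2,6)  cyc=15
S→(2,5)  cyc=17
S→(2,4)  cyc=19
S→(2,3)  cyc=21
S→(2,2)  cyc=23
S→(2,1)  cyc=25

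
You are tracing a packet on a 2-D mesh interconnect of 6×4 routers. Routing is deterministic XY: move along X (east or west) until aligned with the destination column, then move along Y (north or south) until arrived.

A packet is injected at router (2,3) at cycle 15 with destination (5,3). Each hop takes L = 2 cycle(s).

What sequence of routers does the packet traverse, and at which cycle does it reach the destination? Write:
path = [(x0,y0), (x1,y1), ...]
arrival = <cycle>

src (2,3)  cyc=15
E→(3,3)  cyc=17
E→(4,3)  cyc=19
E→(5,3)  cyc=21

path = [(2,3), (3,3), (4,3), (5,3)]
arrival = 21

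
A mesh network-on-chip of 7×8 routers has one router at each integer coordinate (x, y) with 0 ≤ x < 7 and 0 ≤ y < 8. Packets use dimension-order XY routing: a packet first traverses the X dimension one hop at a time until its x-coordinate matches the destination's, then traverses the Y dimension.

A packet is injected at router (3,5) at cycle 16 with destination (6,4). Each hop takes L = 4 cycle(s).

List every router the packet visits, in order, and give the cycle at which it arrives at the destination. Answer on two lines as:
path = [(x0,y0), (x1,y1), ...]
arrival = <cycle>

#0 — 3,5 | c16
#1 — 4,5 | c20 | E
#2 — 5,5 | c24 | E
#3 — 6,5 | c28 | E
#4 — 6,4 | c32 | S

path = [(3,5), (4,5), (5,5), (6,5), (6,4)]
arrival = 32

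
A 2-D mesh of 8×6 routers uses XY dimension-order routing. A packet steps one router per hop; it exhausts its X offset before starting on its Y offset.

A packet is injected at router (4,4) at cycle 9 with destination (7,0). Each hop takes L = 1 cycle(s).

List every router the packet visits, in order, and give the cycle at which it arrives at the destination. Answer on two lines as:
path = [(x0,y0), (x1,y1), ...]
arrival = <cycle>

hop 0: (4,4) @ cyc 9
hop 1: (5,4) @ cyc 10  [E]
hop 2: (6,4) @ cyc 11  [E]
hop 3: (7,4) @ cyc 12  [E]
hop 4: (7,3) @ cyc 13  [S]
hop 5: (7,2) @ cyc 14  [S]
hop 6: (7,1) @ cyc 15  [S]
hop 7: (7,0) @ cyc 16  [S]

path = [(4,4), (5,4), (6,4), (7,4), (7,3), (7,2), (7,1), (7,0)]
arrival = 16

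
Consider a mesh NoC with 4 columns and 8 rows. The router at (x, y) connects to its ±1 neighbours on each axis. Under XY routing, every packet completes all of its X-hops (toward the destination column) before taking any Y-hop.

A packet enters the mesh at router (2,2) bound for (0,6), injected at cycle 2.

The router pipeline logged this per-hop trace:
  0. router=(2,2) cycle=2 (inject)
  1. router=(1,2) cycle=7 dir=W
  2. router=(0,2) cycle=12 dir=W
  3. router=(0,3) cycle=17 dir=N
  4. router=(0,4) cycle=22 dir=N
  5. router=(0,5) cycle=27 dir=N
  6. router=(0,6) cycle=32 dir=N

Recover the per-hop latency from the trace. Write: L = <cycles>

cyc[1] − cyc[0] = 7 − 2 = 5.
Per-hop latency L = Δcyc = 5.

L = 5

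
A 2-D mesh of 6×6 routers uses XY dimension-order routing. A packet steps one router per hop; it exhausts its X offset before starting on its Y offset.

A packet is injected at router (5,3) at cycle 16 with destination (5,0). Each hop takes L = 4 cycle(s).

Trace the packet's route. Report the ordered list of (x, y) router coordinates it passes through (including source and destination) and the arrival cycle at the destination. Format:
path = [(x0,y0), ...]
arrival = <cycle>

#0 — 5,3 | c16
#1 — 5,2 | c20 | S
#2 — 5,1 | c24 | S
#3 — 5,0 | c28 | S

path = [(5,3), (5,2), (5,1), (5,0)]
arrival = 28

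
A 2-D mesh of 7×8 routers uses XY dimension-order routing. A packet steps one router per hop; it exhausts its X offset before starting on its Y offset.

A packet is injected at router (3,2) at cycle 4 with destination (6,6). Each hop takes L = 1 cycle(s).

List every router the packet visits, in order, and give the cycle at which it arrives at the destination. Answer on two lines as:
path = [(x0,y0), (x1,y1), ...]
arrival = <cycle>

src (3,2)  cyc=4
E→(4,2)  cyc=5
E→(5,2)  cyc=6
E→(6,2)  cyc=7
N→(6,3)  cyc=8
N→(6,4)  cyc=9
N→(6,5)  cyc=10
N→(6,6)  cyc=11

path = [(3,2), (4,2), (5,2), (6,2), (6,3), (6,4), (6,5), (6,6)]
arrival = 11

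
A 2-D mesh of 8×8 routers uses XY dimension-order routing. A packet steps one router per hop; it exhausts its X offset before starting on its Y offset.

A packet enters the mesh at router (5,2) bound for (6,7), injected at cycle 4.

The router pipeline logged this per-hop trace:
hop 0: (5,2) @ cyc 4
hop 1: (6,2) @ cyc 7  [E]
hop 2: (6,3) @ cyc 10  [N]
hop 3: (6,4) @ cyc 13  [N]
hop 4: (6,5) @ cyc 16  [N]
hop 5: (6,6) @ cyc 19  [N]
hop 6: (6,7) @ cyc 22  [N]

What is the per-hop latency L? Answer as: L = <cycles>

L = 3

From hop 0 (4) to hop 1 (7): +3 cycles.
Each hop adds L, hence L = 3.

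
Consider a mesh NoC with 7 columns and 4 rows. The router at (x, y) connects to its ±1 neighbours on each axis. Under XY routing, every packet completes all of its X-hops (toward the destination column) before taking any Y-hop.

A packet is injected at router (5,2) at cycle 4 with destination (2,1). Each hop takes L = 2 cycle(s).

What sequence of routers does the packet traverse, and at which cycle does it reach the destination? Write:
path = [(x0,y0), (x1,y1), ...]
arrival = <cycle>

t=4: at (5,2)
t=6: at (4,2) after W
t=8: at (3,2) after W
t=10: at (2,2) after W
t=12: at (2,1) after S

path = [(5,2), (4,2), (3,2), (2,2), (2,1)]
arrival = 12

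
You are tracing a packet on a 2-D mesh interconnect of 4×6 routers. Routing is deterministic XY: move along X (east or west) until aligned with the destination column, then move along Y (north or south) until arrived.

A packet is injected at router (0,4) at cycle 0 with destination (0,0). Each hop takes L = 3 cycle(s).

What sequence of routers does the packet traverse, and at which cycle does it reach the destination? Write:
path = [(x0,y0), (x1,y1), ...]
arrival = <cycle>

path = [(0,4), (0,3), (0,2), (0,1), (0,0)]
arrival = 12

#0 — 0,4 | c0
#1 — 0,3 | c3 | S
#2 — 0,2 | c6 | S
#3 — 0,1 | c9 | S
#4 — 0,0 | c12 | S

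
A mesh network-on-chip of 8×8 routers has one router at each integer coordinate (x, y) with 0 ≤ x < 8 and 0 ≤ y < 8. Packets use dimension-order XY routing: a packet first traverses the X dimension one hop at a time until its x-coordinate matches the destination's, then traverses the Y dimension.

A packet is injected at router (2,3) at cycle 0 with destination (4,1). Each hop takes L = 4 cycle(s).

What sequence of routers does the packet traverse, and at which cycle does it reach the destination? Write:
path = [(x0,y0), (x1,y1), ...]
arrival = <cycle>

src (2,3)  cyc=0
E→(3,3)  cyc=4
E→(4,3)  cyc=8
S→(4,2)  cyc=12
S→(4,1)  cyc=16

path = [(2,3), (3,3), (4,3), (4,2), (4,1)]
arrival = 16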